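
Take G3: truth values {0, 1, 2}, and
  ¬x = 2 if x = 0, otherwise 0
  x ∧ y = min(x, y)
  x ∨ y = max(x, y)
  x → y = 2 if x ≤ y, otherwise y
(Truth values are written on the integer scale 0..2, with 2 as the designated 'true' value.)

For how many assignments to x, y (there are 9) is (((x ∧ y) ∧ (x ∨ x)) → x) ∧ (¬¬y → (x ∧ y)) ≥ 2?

x = 0, y = 0 ↦ 2  ≥
x = 0, y = 1 ↦ 0  <
x = 0, y = 2 ↦ 0  <
x = 1, y = 0 ↦ 2  ≥
x = 1, y = 1 ↦ 1  <
x = 1, y = 2 ↦ 1  <
x = 2, y = 0 ↦ 2  ≥
x = 2, y = 1 ↦ 1  <
x = 2, y = 2 ↦ 2  ≥
So 4 of the 9 assignments meet the threshold.

4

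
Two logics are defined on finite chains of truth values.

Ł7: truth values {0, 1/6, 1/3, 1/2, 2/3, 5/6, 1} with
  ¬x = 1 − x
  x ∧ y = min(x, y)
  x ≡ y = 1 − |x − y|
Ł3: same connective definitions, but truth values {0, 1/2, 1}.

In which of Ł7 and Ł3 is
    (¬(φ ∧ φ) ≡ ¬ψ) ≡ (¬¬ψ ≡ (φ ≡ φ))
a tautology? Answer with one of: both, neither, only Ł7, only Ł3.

neither

In Ł7: at φ = 0, ψ = 0 the value is 0 — not a tautology.
In Ł3: at φ = 0, ψ = 0 the value is 0 — not a tautology.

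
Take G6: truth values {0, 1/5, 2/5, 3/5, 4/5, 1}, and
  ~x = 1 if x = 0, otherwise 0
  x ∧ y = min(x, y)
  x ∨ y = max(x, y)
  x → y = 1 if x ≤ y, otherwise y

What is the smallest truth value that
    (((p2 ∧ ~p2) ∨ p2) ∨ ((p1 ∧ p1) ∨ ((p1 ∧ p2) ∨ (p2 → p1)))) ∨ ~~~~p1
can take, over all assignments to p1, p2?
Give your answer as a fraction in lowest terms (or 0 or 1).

Take p1 = 0, p2 = 1/5:
~p2 = ~1/5 = 0
p2 ∧ ~p2 = 1/5 ∧ 0 = 0
(p2 ∧ ~p2) ∨ p2 = 0 ∨ 1/5 = 1/5
p1 ∧ p1 = 0 ∧ 0 = 0
p1 ∧ p2 = 0 ∧ 1/5 = 0
p2 → p1 = 1/5 → 0 = 0
(p1 ∧ p2) ∨ (p2 → p1) = 0 ∨ 0 = 0
(p1 ∧ p1) ∨ ((p1 ∧ p2) ∨ (p2 → p1)) = 0 ∨ 0 = 0
((p2 ∧ ~p2) ∨ p2) ∨ ((p1 ∧ p1) ∨ ((p1 ∧ p2) ∨ (p2 → p1))) = 1/5 ∨ 0 = 1/5
~p1 = ~0 = 1
~~p1 = ~1 = 0
~~~p1 = ~0 = 1
~~~~p1 = ~1 = 0
(((p2 ∧ ~p2) ∨ p2) ∨ ((p1 ∧ p1) ∨ ((p1 ∧ p2) ∨ (p2 → p1)))) ∨ ~~~~p1 = 1/5 ∨ 0 = 1/5
No assignment yields a value below 1/5, so this is the minimum.

1/5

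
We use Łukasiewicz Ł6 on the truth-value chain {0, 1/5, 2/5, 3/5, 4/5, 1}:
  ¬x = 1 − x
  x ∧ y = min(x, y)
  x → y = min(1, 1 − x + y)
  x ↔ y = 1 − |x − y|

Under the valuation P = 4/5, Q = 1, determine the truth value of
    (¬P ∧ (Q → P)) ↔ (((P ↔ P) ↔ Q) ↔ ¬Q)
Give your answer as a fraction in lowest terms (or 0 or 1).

4/5

¬P = ¬4/5 = 1/5
Q → P = 1 → 4/5 = 4/5
¬P ∧ (Q → P) = 1/5 ∧ 4/5 = 1/5
P ↔ P = 4/5 ↔ 4/5 = 1
(P ↔ P) ↔ Q = 1 ↔ 1 = 1
¬Q = ¬1 = 0
((P ↔ P) ↔ Q) ↔ ¬Q = 1 ↔ 0 = 0
(¬P ∧ (Q → P)) ↔ (((P ↔ P) ↔ Q) ↔ ¬Q) = 1/5 ↔ 0 = 4/5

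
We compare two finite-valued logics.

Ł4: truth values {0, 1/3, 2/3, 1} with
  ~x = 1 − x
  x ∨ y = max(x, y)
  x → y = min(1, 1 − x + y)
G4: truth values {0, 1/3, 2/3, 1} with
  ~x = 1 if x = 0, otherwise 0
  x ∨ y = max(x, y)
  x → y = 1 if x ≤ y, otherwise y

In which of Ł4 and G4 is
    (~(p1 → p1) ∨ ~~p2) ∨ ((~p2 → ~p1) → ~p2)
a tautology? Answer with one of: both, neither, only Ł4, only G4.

only G4

In Ł4: at p1 = 0, p2 = 1/3 the value is 2/3 — not a tautology.
In G4: every assignment gives 1 — tautology.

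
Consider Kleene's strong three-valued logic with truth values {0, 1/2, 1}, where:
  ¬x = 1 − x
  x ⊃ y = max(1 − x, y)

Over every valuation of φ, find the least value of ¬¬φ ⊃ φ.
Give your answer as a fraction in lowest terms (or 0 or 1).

1/2

Take φ = 1/2:
¬φ = ¬1/2 = 1/2
¬¬φ = ¬1/2 = 1/2
¬¬φ ⊃ φ = 1/2 ⊃ 1/2 = 1/2
No assignment yields a value below 1/2, so this is the minimum.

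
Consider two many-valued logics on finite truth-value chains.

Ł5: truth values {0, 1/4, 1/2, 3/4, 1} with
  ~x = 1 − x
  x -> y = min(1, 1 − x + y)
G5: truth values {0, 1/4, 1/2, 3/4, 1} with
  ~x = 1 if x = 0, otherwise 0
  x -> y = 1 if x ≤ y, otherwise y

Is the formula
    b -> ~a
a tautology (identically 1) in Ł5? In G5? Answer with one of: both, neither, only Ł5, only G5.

neither

In Ł5: at a = 1/4, b = 1 the value is 3/4 — not a tautology.
In G5: at a = 1/4, b = 1/4 the value is 0 — not a tautology.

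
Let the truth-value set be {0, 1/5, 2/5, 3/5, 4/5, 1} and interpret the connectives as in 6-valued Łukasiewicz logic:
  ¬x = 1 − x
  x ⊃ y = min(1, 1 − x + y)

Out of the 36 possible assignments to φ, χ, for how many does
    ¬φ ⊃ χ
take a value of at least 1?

21

value 1: 21 assignments (counts)
value 4/5: 5 assignments
value 3/5: 4 assignments
value 2/5: 3 assignments
value 1/5: 2 assignments
value 0: 1 assignment
So 21 of the 36 assignments meet the threshold.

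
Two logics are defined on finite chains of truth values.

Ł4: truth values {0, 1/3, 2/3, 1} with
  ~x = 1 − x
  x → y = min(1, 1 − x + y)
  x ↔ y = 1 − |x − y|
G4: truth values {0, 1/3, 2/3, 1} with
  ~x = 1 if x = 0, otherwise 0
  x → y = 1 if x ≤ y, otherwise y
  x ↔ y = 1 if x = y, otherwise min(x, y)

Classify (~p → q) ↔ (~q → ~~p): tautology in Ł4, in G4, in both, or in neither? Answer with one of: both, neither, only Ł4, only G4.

only Ł4

In Ł4: every assignment gives 1 — tautology.
In G4: at p = 0, q = 1/3 the value is 1/3 — not a tautology.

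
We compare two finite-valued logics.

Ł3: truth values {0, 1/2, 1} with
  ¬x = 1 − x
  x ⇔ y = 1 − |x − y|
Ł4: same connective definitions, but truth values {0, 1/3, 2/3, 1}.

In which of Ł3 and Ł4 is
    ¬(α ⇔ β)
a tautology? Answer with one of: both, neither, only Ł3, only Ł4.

neither

In Ł3: at α = 0, β = 0 the value is 0 — not a tautology.
In Ł4: at α = 0, β = 0 the value is 0 — not a tautology.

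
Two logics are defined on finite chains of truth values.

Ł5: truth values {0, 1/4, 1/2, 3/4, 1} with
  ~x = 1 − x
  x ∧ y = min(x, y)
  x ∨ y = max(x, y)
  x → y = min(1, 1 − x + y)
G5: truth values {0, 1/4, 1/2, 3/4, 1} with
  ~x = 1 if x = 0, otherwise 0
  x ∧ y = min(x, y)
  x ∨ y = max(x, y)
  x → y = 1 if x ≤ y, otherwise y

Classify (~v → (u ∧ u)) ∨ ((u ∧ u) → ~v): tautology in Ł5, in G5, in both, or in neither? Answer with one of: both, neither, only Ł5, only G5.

both

In Ł5: every assignment gives 1 — tautology.
In G5: every assignment gives 1 — tautology.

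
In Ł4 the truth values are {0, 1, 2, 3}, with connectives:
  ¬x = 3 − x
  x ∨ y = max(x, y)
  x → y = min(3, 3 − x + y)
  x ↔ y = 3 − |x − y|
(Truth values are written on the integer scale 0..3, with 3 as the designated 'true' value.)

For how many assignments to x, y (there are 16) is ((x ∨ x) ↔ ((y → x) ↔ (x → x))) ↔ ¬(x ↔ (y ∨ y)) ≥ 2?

x = 0, y = 0 ↦ 3  ≥
x = 0, y = 1 ↦ 3  ≥
x = 0, y = 2 ↦ 3  ≥
x = 0, y = 3 ↦ 3  ≥
x = 1, y = 0 ↦ 3  ≥
x = 1, y = 1 ↦ 2  ≥
x = 1, y = 2 ↦ 2  ≥
x = 1, y = 3 ↦ 2  ≥
x = 2, y = 0 ↦ 3  ≥
x = 2, y = 1 ↦ 2  ≥
x = 2, y = 2 ↦ 1  <
x = 2, y = 3 ↦ 1  <
x = 3, y = 0 ↦ 3  ≥
x = 3, y = 1 ↦ 2  ≥
x = 3, y = 2 ↦ 1  <
x = 3, y = 3 ↦ 0  <
So 12 of the 16 assignments meet the threshold.

12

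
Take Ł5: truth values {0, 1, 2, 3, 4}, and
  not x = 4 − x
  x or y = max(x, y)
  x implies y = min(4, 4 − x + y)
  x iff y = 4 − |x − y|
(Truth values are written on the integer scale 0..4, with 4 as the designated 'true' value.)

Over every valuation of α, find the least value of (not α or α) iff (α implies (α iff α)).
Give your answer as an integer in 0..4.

2

Take α = 2:
not α = not 2 = 2
not α or α = 2 or 2 = 2
α iff α = 2 iff 2 = 4
α implies (α iff α) = 2 implies 4 = 4
(not α or α) iff (α implies (α iff α)) = 2 iff 4 = 2
No assignment yields a value below 2, so this is the minimum.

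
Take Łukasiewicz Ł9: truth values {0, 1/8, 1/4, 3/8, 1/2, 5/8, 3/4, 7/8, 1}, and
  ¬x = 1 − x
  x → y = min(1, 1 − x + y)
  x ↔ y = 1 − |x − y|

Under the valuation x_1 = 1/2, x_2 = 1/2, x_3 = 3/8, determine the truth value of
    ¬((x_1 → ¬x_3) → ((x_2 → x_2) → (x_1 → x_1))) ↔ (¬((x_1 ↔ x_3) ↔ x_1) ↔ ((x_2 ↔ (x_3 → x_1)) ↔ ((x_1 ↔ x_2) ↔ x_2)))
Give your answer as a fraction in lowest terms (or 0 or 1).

¬x_3 = ¬3/8 = 5/8
x_1 → ¬x_3 = 1/2 → 5/8 = 1
x_2 → x_2 = 1/2 → 1/2 = 1
x_1 → x_1 = 1/2 → 1/2 = 1
(x_2 → x_2) → (x_1 → x_1) = 1 → 1 = 1
(x_1 → ¬x_3) → ((x_2 → x_2) → (x_1 → x_1)) = 1 → 1 = 1
¬((x_1 → ¬x_3) → ((x_2 → x_2) → (x_1 → x_1))) = ¬1 = 0
x_1 ↔ x_3 = 1/2 ↔ 3/8 = 7/8
(x_1 ↔ x_3) ↔ x_1 = 7/8 ↔ 1/2 = 5/8
¬((x_1 ↔ x_3) ↔ x_1) = ¬5/8 = 3/8
x_3 → x_1 = 3/8 → 1/2 = 1
x_2 ↔ (x_3 → x_1) = 1/2 ↔ 1 = 1/2
x_1 ↔ x_2 = 1/2 ↔ 1/2 = 1
(x_1 ↔ x_2) ↔ x_2 = 1 ↔ 1/2 = 1/2
(x_2 ↔ (x_3 → x_1)) ↔ ((x_1 ↔ x_2) ↔ x_2) = 1/2 ↔ 1/2 = 1
¬((x_1 ↔ x_3) ↔ x_1) ↔ ((x_2 ↔ (x_3 → x_1)) ↔ ((x_1 ↔ x_2) ↔ x_2)) = 3/8 ↔ 1 = 3/8
¬((x_1 → ¬x_3) → ((x_2 → x_2) → (x_1 → x_1))) ↔ (¬((x_1 ↔ x_3) ↔ x_1) ↔ ((x_2 ↔ (x_3 → x_1)) ↔ ((x_1 ↔ x_2) ↔ x_2))) = 0 ↔ 3/8 = 5/8

5/8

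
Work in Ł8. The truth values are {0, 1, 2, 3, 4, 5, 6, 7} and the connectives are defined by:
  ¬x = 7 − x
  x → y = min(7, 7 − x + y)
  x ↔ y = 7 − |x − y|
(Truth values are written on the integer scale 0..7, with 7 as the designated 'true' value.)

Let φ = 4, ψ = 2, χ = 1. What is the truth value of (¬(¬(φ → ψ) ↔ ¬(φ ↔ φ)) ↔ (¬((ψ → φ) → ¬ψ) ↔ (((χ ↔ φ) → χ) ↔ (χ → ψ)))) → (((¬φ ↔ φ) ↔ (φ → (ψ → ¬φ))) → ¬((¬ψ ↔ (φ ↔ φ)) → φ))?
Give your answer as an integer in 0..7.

φ → ψ = 4 → 2 = 5
¬(φ → ψ) = ¬5 = 2
φ ↔ φ = 4 ↔ 4 = 7
¬(φ ↔ φ) = ¬7 = 0
¬(φ → ψ) ↔ ¬(φ ↔ φ) = 2 ↔ 0 = 5
¬(¬(φ → ψ) ↔ ¬(φ ↔ φ)) = ¬5 = 2
ψ → φ = 2 → 4 = 7
¬ψ = ¬2 = 5
(ψ → φ) → ¬ψ = 7 → 5 = 5
¬((ψ → φ) → ¬ψ) = ¬5 = 2
χ ↔ φ = 1 ↔ 4 = 4
(χ ↔ φ) → χ = 4 → 1 = 4
χ → ψ = 1 → 2 = 7
((χ ↔ φ) → χ) ↔ (χ → ψ) = 4 ↔ 7 = 4
¬((ψ → φ) → ¬ψ) ↔ (((χ ↔ φ) → χ) ↔ (χ → ψ)) = 2 ↔ 4 = 5
¬(¬(φ → ψ) ↔ ¬(φ ↔ φ)) ↔ (¬((ψ → φ) → ¬ψ) ↔ (((χ ↔ φ) → χ) ↔ (χ → ψ))) = 2 ↔ 5 = 4
¬φ = ¬4 = 3
¬φ ↔ φ = 3 ↔ 4 = 6
¬φ = ¬4 = 3
ψ → ¬φ = 2 → 3 = 7
φ → (ψ → ¬φ) = 4 → 7 = 7
(¬φ ↔ φ) ↔ (φ → (ψ → ¬φ)) = 6 ↔ 7 = 6
¬ψ = ¬2 = 5
φ ↔ φ = 4 ↔ 4 = 7
¬ψ ↔ (φ ↔ φ) = 5 ↔ 7 = 5
(¬ψ ↔ (φ ↔ φ)) → φ = 5 → 4 = 6
¬((¬ψ ↔ (φ ↔ φ)) → φ) = ¬6 = 1
((¬φ ↔ φ) ↔ (φ → (ψ → ¬φ))) → ¬((¬ψ ↔ (φ ↔ φ)) → φ) = 6 → 1 = 2
(¬(¬(φ → ψ) ↔ ¬(φ ↔ φ)) ↔ (¬((ψ → φ) → ¬ψ) ↔ (((χ ↔ φ) → χ) ↔ (χ → ψ)))) → (((¬φ ↔ φ) ↔ (φ → (ψ → ¬φ))) → ¬((¬ψ ↔ (φ ↔ φ)) → φ)) = 4 → 2 = 5

5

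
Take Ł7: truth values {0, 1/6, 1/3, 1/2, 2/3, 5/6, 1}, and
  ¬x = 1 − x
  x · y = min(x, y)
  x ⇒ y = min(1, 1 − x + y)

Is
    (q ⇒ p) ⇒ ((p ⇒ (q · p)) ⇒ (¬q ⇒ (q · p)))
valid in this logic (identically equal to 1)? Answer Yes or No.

Counterexample: take p = 0, q = 0.
q ⇒ p = 0 ⇒ 0 = 1
q · p = 0 · 0 = 0
p ⇒ (q · p) = 0 ⇒ 0 = 1
¬q = ¬0 = 1
q · p = 0 · 0 = 0
¬q ⇒ (q · p) = 1 ⇒ 0 = 0
(p ⇒ (q · p)) ⇒ (¬q ⇒ (q · p)) = 1 ⇒ 0 = 0
(q ⇒ p) ⇒ ((p ⇒ (q · p)) ⇒ (¬q ⇒ (q · p))) = 1 ⇒ 0 = 0
This gives 0 ≠ 1.

No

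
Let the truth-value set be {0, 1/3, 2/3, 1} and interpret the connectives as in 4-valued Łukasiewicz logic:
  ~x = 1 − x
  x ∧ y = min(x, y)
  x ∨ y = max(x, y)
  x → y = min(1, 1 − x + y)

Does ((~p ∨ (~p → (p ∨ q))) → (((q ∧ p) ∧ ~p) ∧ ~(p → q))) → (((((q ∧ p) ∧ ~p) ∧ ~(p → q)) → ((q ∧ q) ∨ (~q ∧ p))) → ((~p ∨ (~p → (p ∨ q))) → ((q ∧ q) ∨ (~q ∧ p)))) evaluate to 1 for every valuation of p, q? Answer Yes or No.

Yes

p = 0, q = 0 ↦ 1
p = 0, q = 1/3 ↦ 1
p = 0, q = 2/3 ↦ 1
p = 0, q = 1 ↦ 1
p = 1/3, q = 0 ↦ 1
p = 1/3, q = 1/3 ↦ 1
p = 1/3, q = 2/3 ↦ 1
p = 1/3, q = 1 ↦ 1
p = 2/3, q = 0 ↦ 1
p = 2/3, q = 1/3 ↦ 1
p = 2/3, q = 2/3 ↦ 1
p = 2/3, q = 1 ↦ 1
p = 1, q = 0 ↦ 1
p = 1, q = 1/3 ↦ 1
p = 1, q = 2/3 ↦ 1
p = 1, q = 1 ↦ 1
Every assignment gives a value ≥ 1.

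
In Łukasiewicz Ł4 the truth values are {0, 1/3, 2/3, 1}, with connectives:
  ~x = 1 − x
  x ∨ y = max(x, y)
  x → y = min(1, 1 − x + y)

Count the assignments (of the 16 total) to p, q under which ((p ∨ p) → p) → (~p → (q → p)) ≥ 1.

12

p = 0, q = 0 ↦ 1  ≥
p = 0, q = 1/3 ↦ 2/3  <
p = 0, q = 2/3 ↦ 1/3  <
p = 0, q = 1 ↦ 0  <
p = 1/3, q = 0 ↦ 1  ≥
p = 1/3, q = 1/3 ↦ 1  ≥
p = 1/3, q = 2/3 ↦ 1  ≥
p = 1/3, q = 1 ↦ 2/3  <
p = 2/3, q = 0 ↦ 1  ≥
p = 2/3, q = 1/3 ↦ 1  ≥
p = 2/3, q = 2/3 ↦ 1  ≥
p = 2/3, q = 1 ↦ 1  ≥
p = 1, q = 0 ↦ 1  ≥
p = 1, q = 1/3 ↦ 1  ≥
p = 1, q = 2/3 ↦ 1  ≥
p = 1, q = 1 ↦ 1  ≥
So 12 of the 16 assignments meet the threshold.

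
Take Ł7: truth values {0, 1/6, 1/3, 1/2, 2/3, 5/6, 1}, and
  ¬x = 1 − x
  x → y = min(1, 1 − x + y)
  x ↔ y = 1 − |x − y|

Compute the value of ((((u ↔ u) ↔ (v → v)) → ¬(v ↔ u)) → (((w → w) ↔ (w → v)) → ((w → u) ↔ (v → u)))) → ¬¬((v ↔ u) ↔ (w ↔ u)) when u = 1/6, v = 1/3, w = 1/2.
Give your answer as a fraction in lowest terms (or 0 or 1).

5/6

u ↔ u = 1/6 ↔ 1/6 = 1
v → v = 1/3 → 1/3 = 1
(u ↔ u) ↔ (v → v) = 1 ↔ 1 = 1
v ↔ u = 1/3 ↔ 1/6 = 5/6
¬(v ↔ u) = ¬5/6 = 1/6
((u ↔ u) ↔ (v → v)) → ¬(v ↔ u) = 1 → 1/6 = 1/6
w → w = 1/2 → 1/2 = 1
w → v = 1/2 → 1/3 = 5/6
(w → w) ↔ (w → v) = 1 ↔ 5/6 = 5/6
w → u = 1/2 → 1/6 = 2/3
v → u = 1/3 → 1/6 = 5/6
(w → u) ↔ (v → u) = 2/3 ↔ 5/6 = 5/6
((w → w) ↔ (w → v)) → ((w → u) ↔ (v → u)) = 5/6 → 5/6 = 1
(((u ↔ u) ↔ (v → v)) → ¬(v ↔ u)) → (((w → w) ↔ (w → v)) → ((w → u) ↔ (v → u))) = 1/6 → 1 = 1
v ↔ u = 1/3 ↔ 1/6 = 5/6
w ↔ u = 1/2 ↔ 1/6 = 2/3
(v ↔ u) ↔ (w ↔ u) = 5/6 ↔ 2/3 = 5/6
¬((v ↔ u) ↔ (w ↔ u)) = ¬5/6 = 1/6
¬¬((v ↔ u) ↔ (w ↔ u)) = ¬1/6 = 5/6
((((u ↔ u) ↔ (v → v)) → ¬(v ↔ u)) → (((w → w) ↔ (w → v)) → ((w → u) ↔ (v → u)))) → ¬¬((v ↔ u) ↔ (w ↔ u)) = 1 → 5/6 = 5/6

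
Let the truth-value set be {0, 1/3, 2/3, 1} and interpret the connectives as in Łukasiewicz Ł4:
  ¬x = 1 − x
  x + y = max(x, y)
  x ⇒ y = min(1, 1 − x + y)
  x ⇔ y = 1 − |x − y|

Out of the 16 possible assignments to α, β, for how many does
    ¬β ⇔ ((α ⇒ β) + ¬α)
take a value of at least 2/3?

7

α = 0, β = 0 ↦ 1  ≥
α = 0, β = 1/3 ↦ 2/3  ≥
α = 0, β = 2/3 ↦ 1/3  <
α = 0, β = 1 ↦ 0  <
α = 1/3, β = 0 ↦ 2/3  ≥
α = 1/3, β = 1/3 ↦ 2/3  ≥
α = 1/3, β = 2/3 ↦ 1/3  <
α = 1/3, β = 1 ↦ 0  <
α = 2/3, β = 0 ↦ 1/3  <
α = 2/3, β = 1/3 ↦ 1  ≥
α = 2/3, β = 2/3 ↦ 1/3  <
α = 2/3, β = 1 ↦ 0  <
α = 1, β = 0 ↦ 0  <
α = 1, β = 1/3 ↦ 2/3  ≥
α = 1, β = 2/3 ↦ 2/3  ≥
α = 1, β = 1 ↦ 0  <
So 7 of the 16 assignments meet the threshold.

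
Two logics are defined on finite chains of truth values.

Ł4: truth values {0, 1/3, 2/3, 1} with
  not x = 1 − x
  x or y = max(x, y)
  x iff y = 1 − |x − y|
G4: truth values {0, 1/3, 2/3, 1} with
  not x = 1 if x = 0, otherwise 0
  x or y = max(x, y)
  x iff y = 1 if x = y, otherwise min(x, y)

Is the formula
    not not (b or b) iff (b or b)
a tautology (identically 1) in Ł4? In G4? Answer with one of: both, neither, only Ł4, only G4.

In Ł4: every assignment gives 1 — tautology.
In G4: at b = 1/3 the value is 1/3 — not a tautology.

only Ł4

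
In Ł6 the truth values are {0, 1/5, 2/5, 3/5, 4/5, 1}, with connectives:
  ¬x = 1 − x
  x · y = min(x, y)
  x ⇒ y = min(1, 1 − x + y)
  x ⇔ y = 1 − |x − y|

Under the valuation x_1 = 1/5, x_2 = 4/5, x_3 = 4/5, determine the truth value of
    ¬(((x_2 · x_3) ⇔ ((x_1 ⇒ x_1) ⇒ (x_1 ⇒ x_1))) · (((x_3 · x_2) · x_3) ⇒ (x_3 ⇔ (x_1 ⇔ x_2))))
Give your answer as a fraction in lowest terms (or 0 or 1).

x_2 · x_3 = 4/5 · 4/5 = 4/5
x_1 ⇒ x_1 = 1/5 ⇒ 1/5 = 1
x_1 ⇒ x_1 = 1/5 ⇒ 1/5 = 1
(x_1 ⇒ x_1) ⇒ (x_1 ⇒ x_1) = 1 ⇒ 1 = 1
(x_2 · x_3) ⇔ ((x_1 ⇒ x_1) ⇒ (x_1 ⇒ x_1)) = 4/5 ⇔ 1 = 4/5
x_3 · x_2 = 4/5 · 4/5 = 4/5
(x_3 · x_2) · x_3 = 4/5 · 4/5 = 4/5
x_1 ⇔ x_2 = 1/5 ⇔ 4/5 = 2/5
x_3 ⇔ (x_1 ⇔ x_2) = 4/5 ⇔ 2/5 = 3/5
((x_3 · x_2) · x_3) ⇒ (x_3 ⇔ (x_1 ⇔ x_2)) = 4/5 ⇒ 3/5 = 4/5
((x_2 · x_3) ⇔ ((x_1 ⇒ x_1) ⇒ (x_1 ⇒ x_1))) · (((x_3 · x_2) · x_3) ⇒ (x_3 ⇔ (x_1 ⇔ x_2))) = 4/5 · 4/5 = 4/5
¬(((x_2 · x_3) ⇔ ((x_1 ⇒ x_1) ⇒ (x_1 ⇒ x_1))) · (((x_3 · x_2) · x_3) ⇒ (x_3 ⇔ (x_1 ⇔ x_2)))) = ¬4/5 = 1/5

1/5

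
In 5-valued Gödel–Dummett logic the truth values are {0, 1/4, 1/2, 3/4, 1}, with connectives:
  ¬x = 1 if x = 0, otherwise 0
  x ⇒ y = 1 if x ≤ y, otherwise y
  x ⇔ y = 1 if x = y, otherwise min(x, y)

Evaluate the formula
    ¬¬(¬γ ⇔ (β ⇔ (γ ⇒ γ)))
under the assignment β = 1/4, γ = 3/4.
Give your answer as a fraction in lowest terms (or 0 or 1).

0

¬γ = ¬3/4 = 0
γ ⇒ γ = 3/4 ⇒ 3/4 = 1
β ⇔ (γ ⇒ γ) = 1/4 ⇔ 1 = 1/4
¬γ ⇔ (β ⇔ (γ ⇒ γ)) = 0 ⇔ 1/4 = 0
¬(¬γ ⇔ (β ⇔ (γ ⇒ γ))) = ¬0 = 1
¬¬(¬γ ⇔ (β ⇔ (γ ⇒ γ))) = ¬1 = 0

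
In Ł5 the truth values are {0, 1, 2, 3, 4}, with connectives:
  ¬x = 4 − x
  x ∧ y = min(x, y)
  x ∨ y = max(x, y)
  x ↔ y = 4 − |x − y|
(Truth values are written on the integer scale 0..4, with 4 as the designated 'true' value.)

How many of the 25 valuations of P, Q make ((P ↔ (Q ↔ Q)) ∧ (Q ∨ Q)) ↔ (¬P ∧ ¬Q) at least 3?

13

value 4: 5 assignments (counts)
value 3: 8 assignments (counts)
value 2: 6 assignments
value 1: 4 assignments
value 0: 2 assignments
So 13 of the 25 assignments meet the threshold.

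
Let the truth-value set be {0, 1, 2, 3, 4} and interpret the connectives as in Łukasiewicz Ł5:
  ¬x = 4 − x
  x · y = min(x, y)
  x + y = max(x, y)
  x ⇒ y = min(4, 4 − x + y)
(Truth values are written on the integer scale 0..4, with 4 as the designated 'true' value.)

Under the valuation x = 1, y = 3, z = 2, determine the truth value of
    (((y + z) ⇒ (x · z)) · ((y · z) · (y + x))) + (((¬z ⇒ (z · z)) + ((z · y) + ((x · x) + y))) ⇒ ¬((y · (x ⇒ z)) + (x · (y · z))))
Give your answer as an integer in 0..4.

y + z = 3 + 2 = 3
x · z = 1 · 2 = 1
(y + z) ⇒ (x · z) = 3 ⇒ 1 = 2
y · z = 3 · 2 = 2
y + x = 3 + 1 = 3
(y · z) · (y + x) = 2 · 3 = 2
((y + z) ⇒ (x · z)) · ((y · z) · (y + x)) = 2 · 2 = 2
¬z = ¬2 = 2
z · z = 2 · 2 = 2
¬z ⇒ (z · z) = 2 ⇒ 2 = 4
z · y = 2 · 3 = 2
x · x = 1 · 1 = 1
(x · x) + y = 1 + 3 = 3
(z · y) + ((x · x) + y) = 2 + 3 = 3
(¬z ⇒ (z · z)) + ((z · y) + ((x · x) + y)) = 4 + 3 = 4
x ⇒ z = 1 ⇒ 2 = 4
y · (x ⇒ z) = 3 · 4 = 3
y · z = 3 · 2 = 2
x · (y · z) = 1 · 2 = 1
(y · (x ⇒ z)) + (x · (y · z)) = 3 + 1 = 3
¬((y · (x ⇒ z)) + (x · (y · z))) = ¬3 = 1
((¬z ⇒ (z · z)) + ((z · y) + ((x · x) + y))) ⇒ ¬((y · (x ⇒ z)) + (x · (y · z))) = 4 ⇒ 1 = 1
(((y + z) ⇒ (x · z)) · ((y · z) · (y + x))) + (((¬z ⇒ (z · z)) + ((z · y) + ((x · x) + y))) ⇒ ¬((y · (x ⇒ z)) + (x · (y · z)))) = 2 + 1 = 2

2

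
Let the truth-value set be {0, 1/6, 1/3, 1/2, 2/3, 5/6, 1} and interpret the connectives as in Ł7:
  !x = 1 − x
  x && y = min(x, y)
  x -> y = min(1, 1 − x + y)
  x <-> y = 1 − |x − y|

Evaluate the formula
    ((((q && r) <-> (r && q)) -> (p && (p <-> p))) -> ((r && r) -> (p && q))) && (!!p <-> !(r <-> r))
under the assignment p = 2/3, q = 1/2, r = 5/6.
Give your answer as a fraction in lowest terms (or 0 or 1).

1/3

q && r = 1/2 && 5/6 = 1/2
r && q = 5/6 && 1/2 = 1/2
(q && r) <-> (r && q) = 1/2 <-> 1/2 = 1
p <-> p = 2/3 <-> 2/3 = 1
p && (p <-> p) = 2/3 && 1 = 2/3
((q && r) <-> (r && q)) -> (p && (p <-> p)) = 1 -> 2/3 = 2/3
r && r = 5/6 && 5/6 = 5/6
p && q = 2/3 && 1/2 = 1/2
(r && r) -> (p && q) = 5/6 -> 1/2 = 2/3
(((q && r) <-> (r && q)) -> (p && (p <-> p))) -> ((r && r) -> (p && q)) = 2/3 -> 2/3 = 1
!p = !2/3 = 1/3
!!p = !1/3 = 2/3
r <-> r = 5/6 <-> 5/6 = 1
!(r <-> r) = !1 = 0
!!p <-> !(r <-> r) = 2/3 <-> 0 = 1/3
((((q && r) <-> (r && q)) -> (p && (p <-> p))) -> ((r && r) -> (p && q))) && (!!p <-> !(r <-> r)) = 1 && 1/3 = 1/3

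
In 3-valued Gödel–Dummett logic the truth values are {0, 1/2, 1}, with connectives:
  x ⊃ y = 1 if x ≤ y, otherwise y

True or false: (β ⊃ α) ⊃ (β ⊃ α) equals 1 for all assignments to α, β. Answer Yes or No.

α = 0, β = 0 ↦ 1
α = 0, β = 1/2 ↦ 1
α = 0, β = 1 ↦ 1
α = 1/2, β = 0 ↦ 1
α = 1/2, β = 1/2 ↦ 1
α = 1/2, β = 1 ↦ 1
α = 1, β = 0 ↦ 1
α = 1, β = 1/2 ↦ 1
α = 1, β = 1 ↦ 1
Every assignment gives a value ≥ 1.

Yes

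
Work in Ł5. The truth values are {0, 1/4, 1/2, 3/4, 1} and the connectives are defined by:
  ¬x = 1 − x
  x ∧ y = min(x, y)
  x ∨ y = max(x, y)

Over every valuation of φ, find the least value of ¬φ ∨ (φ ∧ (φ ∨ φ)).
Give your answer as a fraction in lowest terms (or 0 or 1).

Take φ = 1/2:
¬φ = ¬1/2 = 1/2
φ ∨ φ = 1/2 ∨ 1/2 = 1/2
φ ∧ (φ ∨ φ) = 1/2 ∧ 1/2 = 1/2
¬φ ∨ (φ ∧ (φ ∨ φ)) = 1/2 ∨ 1/2 = 1/2
No assignment yields a value below 1/2, so this is the minimum.

1/2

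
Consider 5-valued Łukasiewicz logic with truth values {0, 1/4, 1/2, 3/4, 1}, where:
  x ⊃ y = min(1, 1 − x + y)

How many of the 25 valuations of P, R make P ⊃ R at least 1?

15

value 1: 15 assignments (counts)
value 3/4: 4 assignments
value 1/2: 3 assignments
value 1/4: 2 assignments
value 0: 1 assignment
So 15 of the 25 assignments meet the threshold.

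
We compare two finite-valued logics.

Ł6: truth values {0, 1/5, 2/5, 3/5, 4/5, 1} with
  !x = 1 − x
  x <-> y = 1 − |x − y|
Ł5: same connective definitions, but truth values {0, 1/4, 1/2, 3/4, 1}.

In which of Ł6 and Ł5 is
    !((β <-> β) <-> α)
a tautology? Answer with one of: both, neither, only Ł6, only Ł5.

neither

In Ł6: at α = 1/5, β = 0 the value is 4/5 — not a tautology.
In Ł5: at α = 1/4, β = 0 the value is 3/4 — not a tautology.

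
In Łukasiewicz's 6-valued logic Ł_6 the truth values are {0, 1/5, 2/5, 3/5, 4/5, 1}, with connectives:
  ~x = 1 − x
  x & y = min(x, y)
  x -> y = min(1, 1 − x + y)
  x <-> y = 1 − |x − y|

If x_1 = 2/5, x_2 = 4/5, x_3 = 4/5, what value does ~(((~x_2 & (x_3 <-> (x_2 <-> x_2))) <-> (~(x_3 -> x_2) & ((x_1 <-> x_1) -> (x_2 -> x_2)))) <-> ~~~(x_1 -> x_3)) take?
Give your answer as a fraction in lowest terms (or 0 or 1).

~x_2 = ~4/5 = 1/5
x_2 <-> x_2 = 4/5 <-> 4/5 = 1
x_3 <-> (x_2 <-> x_2) = 4/5 <-> 1 = 4/5
~x_2 & (x_3 <-> (x_2 <-> x_2)) = 1/5 & 4/5 = 1/5
x_3 -> x_2 = 4/5 -> 4/5 = 1
~(x_3 -> x_2) = ~1 = 0
x_1 <-> x_1 = 2/5 <-> 2/5 = 1
x_2 -> x_2 = 4/5 -> 4/5 = 1
(x_1 <-> x_1) -> (x_2 -> x_2) = 1 -> 1 = 1
~(x_3 -> x_2) & ((x_1 <-> x_1) -> (x_2 -> x_2)) = 0 & 1 = 0
(~x_2 & (x_3 <-> (x_2 <-> x_2))) <-> (~(x_3 -> x_2) & ((x_1 <-> x_1) -> (x_2 -> x_2))) = 1/5 <-> 0 = 4/5
x_1 -> x_3 = 2/5 -> 4/5 = 1
~(x_1 -> x_3) = ~1 = 0
~~(x_1 -> x_3) = ~0 = 1
~~~(x_1 -> x_3) = ~1 = 0
((~x_2 & (x_3 <-> (x_2 <-> x_2))) <-> (~(x_3 -> x_2) & ((x_1 <-> x_1) -> (x_2 -> x_2)))) <-> ~~~(x_1 -> x_3) = 4/5 <-> 0 = 1/5
~(((~x_2 & (x_3 <-> (x_2 <-> x_2))) <-> (~(x_3 -> x_2) & ((x_1 <-> x_1) -> (x_2 -> x_2)))) <-> ~~~(x_1 -> x_3)) = ~1/5 = 4/5

4/5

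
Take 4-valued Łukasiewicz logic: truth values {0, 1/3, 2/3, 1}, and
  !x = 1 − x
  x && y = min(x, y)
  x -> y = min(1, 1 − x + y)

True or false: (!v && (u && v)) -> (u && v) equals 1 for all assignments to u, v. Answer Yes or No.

Yes

u = 0, v = 0 ↦ 1
u = 0, v = 1/3 ↦ 1
u = 0, v = 2/3 ↦ 1
u = 0, v = 1 ↦ 1
u = 1/3, v = 0 ↦ 1
u = 1/3, v = 1/3 ↦ 1
u = 1/3, v = 2/3 ↦ 1
u = 1/3, v = 1 ↦ 1
u = 2/3, v = 0 ↦ 1
u = 2/3, v = 1/3 ↦ 1
u = 2/3, v = 2/3 ↦ 1
u = 2/3, v = 1 ↦ 1
u = 1, v = 0 ↦ 1
u = 1, v = 1/3 ↦ 1
u = 1, v = 2/3 ↦ 1
u = 1, v = 1 ↦ 1
Every assignment gives a value ≥ 1.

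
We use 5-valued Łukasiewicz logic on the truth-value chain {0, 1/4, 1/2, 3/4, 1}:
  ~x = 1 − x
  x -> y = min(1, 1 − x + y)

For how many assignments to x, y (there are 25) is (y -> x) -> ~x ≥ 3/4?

value 1: 9 assignments (counts)
value 3/4: 3 assignments (counts)
value 1/2: 4 assignments
value 1/4: 4 assignments
value 0: 5 assignments
So 12 of the 25 assignments meet the threshold.

12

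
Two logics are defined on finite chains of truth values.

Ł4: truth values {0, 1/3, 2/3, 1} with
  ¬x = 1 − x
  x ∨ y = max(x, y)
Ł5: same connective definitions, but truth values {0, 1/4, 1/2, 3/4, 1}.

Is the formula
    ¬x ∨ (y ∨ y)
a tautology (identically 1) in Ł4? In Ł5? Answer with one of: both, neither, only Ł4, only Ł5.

neither

In Ł4: at x = 1/3, y = 0 the value is 2/3 — not a tautology.
In Ł5: at x = 1/4, y = 0 the value is 3/4 — not a tautology.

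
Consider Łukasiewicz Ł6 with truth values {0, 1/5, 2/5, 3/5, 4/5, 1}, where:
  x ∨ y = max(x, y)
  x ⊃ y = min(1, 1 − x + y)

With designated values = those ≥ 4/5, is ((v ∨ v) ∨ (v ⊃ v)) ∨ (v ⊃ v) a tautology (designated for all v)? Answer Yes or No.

v = 0 ↦ 1
v = 1/5 ↦ 1
v = 2/5 ↦ 1
v = 3/5 ↦ 1
v = 4/5 ↦ 1
v = 1 ↦ 1
Every assignment gives a value ≥ 4/5.

Yes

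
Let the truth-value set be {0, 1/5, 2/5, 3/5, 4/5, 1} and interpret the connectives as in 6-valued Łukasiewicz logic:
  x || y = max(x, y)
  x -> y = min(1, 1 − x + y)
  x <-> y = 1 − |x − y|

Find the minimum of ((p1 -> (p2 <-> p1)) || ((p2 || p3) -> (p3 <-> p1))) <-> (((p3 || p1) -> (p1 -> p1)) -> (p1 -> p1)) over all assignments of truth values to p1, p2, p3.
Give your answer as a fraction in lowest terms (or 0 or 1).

3/5

Take p1 = 1, p2 = 2/5, p3 = 0:
p2 <-> p1 = 2/5 <-> 1 = 2/5
p1 -> (p2 <-> p1) = 1 -> 2/5 = 2/5
p2 || p3 = 2/5 || 0 = 2/5
p3 <-> p1 = 0 <-> 1 = 0
(p2 || p3) -> (p3 <-> p1) = 2/5 -> 0 = 3/5
(p1 -> (p2 <-> p1)) || ((p2 || p3) -> (p3 <-> p1)) = 2/5 || 3/5 = 3/5
p3 || p1 = 0 || 1 = 1
p1 -> p1 = 1 -> 1 = 1
(p3 || p1) -> (p1 -> p1) = 1 -> 1 = 1
p1 -> p1 = 1 -> 1 = 1
((p3 || p1) -> (p1 -> p1)) -> (p1 -> p1) = 1 -> 1 = 1
((p1 -> (p2 <-> p1)) || ((p2 || p3) -> (p3 <-> p1))) <-> (((p3 || p1) -> (p1 -> p1)) -> (p1 -> p1)) = 3/5 <-> 1 = 3/5
No assignment yields a value below 3/5, so this is the minimum.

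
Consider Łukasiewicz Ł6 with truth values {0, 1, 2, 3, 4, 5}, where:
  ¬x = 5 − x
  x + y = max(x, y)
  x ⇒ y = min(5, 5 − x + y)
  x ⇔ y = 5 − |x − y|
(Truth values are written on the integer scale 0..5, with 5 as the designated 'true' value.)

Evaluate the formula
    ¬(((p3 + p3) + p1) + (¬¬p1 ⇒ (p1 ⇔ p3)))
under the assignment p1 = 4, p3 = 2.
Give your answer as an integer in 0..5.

1

p3 + p3 = 2 + 2 = 2
(p3 + p3) + p1 = 2 + 4 = 4
¬p1 = ¬4 = 1
¬¬p1 = ¬1 = 4
p1 ⇔ p3 = 4 ⇔ 2 = 3
¬¬p1 ⇒ (p1 ⇔ p3) = 4 ⇒ 3 = 4
((p3 + p3) + p1) + (¬¬p1 ⇒ (p1 ⇔ p3)) = 4 + 4 = 4
¬(((p3 + p3) + p1) + (¬¬p1 ⇒ (p1 ⇔ p3))) = ¬4 = 1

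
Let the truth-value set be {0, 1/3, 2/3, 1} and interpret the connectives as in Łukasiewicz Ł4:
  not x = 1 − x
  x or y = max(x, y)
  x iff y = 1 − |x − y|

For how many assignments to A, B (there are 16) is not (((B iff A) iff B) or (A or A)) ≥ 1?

A = 0, B = 0 ↦ 1  ≥
A = 0, B = 1/3 ↦ 1/3  <
A = 0, B = 2/3 ↦ 1/3  <
A = 0, B = 1 ↦ 1  ≥
A = 1/3, B = 0 ↦ 2/3  <
A = 1/3, B = 1/3 ↦ 2/3  <
A = 1/3, B = 2/3 ↦ 0  <
A = 1/3, B = 1 ↦ 2/3  <
A = 2/3, B = 0 ↦ 1/3  <
A = 2/3, B = 1/3 ↦ 1/3  <
A = 2/3, B = 2/3 ↦ 1/3  <
A = 2/3, B = 1 ↦ 1/3  <
A = 1, B = 0 ↦ 0  <
A = 1, B = 1/3 ↦ 0  <
A = 1, B = 2/3 ↦ 0  <
A = 1, B = 1 ↦ 0  <
So 2 of the 16 assignments meet the threshold.

2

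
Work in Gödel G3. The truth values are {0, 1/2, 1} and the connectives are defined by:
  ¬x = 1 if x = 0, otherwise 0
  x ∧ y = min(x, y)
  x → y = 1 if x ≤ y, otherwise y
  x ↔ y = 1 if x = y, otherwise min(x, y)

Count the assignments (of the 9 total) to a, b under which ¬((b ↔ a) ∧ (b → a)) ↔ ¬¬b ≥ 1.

a = 0, b = 0 ↦ 1  ≥
a = 0, b = 1/2 ↦ 1  ≥
a = 0, b = 1 ↦ 1  ≥
a = 1/2, b = 0 ↦ 0  <
a = 1/2, b = 1/2 ↦ 0  <
a = 1/2, b = 1 ↦ 0  <
a = 1, b = 0 ↦ 0  <
a = 1, b = 1/2 ↦ 0  <
a = 1, b = 1 ↦ 0  <
So 3 of the 9 assignments meet the threshold.

3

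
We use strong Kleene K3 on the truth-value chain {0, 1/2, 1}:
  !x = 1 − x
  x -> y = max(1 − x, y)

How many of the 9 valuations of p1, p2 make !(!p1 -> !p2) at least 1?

p1 = 0, p2 = 0 ↦ 0  <
p1 = 0, p2 = 1/2 ↦ 1/2  <
p1 = 0, p2 = 1 ↦ 1  ≥
p1 = 1/2, p2 = 0 ↦ 0  <
p1 = 1/2, p2 = 1/2 ↦ 1/2  <
p1 = 1/2, p2 = 1 ↦ 1/2  <
p1 = 1, p2 = 0 ↦ 0  <
p1 = 1, p2 = 1/2 ↦ 0  <
p1 = 1, p2 = 1 ↦ 0  <
So 1 of the 9 assignments meets the threshold.

1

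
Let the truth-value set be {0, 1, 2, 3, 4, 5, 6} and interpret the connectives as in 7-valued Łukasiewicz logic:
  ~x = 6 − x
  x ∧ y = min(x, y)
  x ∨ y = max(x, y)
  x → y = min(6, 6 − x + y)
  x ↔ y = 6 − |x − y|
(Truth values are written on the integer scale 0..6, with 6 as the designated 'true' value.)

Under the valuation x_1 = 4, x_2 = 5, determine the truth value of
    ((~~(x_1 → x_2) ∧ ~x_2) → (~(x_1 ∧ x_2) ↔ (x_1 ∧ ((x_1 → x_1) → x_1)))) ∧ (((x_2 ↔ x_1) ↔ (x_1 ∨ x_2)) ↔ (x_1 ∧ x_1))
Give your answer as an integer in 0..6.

4

x_1 → x_2 = 4 → 5 = 6
~(x_1 → x_2) = ~6 = 0
~~(x_1 → x_2) = ~0 = 6
~x_2 = ~5 = 1
~~(x_1 → x_2) ∧ ~x_2 = 6 ∧ 1 = 1
x_1 ∧ x_2 = 4 ∧ 5 = 4
~(x_1 ∧ x_2) = ~4 = 2
x_1 → x_1 = 4 → 4 = 6
(x_1 → x_1) → x_1 = 6 → 4 = 4
x_1 ∧ ((x_1 → x_1) → x_1) = 4 ∧ 4 = 4
~(x_1 ∧ x_2) ↔ (x_1 ∧ ((x_1 → x_1) → x_1)) = 2 ↔ 4 = 4
(~~(x_1 → x_2) ∧ ~x_2) → (~(x_1 ∧ x_2) ↔ (x_1 ∧ ((x_1 → x_1) → x_1))) = 1 → 4 = 6
x_2 ↔ x_1 = 5 ↔ 4 = 5
x_1 ∨ x_2 = 4 ∨ 5 = 5
(x_2 ↔ x_1) ↔ (x_1 ∨ x_2) = 5 ↔ 5 = 6
x_1 ∧ x_1 = 4 ∧ 4 = 4
((x_2 ↔ x_1) ↔ (x_1 ∨ x_2)) ↔ (x_1 ∧ x_1) = 6 ↔ 4 = 4
((~~(x_1 → x_2) ∧ ~x_2) → (~(x_1 ∧ x_2) ↔ (x_1 ∧ ((x_1 → x_1) → x_1)))) ∧ (((x_2 ↔ x_1) ↔ (x_1 ∨ x_2)) ↔ (x_1 ∧ x_1)) = 6 ∧ 4 = 4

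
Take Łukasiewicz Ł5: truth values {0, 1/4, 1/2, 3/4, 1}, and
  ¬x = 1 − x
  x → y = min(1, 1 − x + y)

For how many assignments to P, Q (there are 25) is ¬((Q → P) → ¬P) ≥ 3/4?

value 1: 5 assignments (counts)
value 3/4: 4 assignments (counts)
value 1/2: 4 assignments
value 1/4: 3 assignments
value 0: 9 assignments
So 9 of the 25 assignments meet the threshold.

9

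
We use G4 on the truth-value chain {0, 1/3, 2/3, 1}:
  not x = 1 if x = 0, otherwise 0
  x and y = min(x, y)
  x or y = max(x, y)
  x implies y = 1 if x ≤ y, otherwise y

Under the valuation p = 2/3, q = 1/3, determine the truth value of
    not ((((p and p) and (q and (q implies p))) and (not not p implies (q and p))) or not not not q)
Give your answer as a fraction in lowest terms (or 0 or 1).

p and p = 2/3 and 2/3 = 2/3
q implies p = 1/3 implies 2/3 = 1
q and (q implies p) = 1/3 and 1 = 1/3
(p and p) and (q and (q implies p)) = 2/3 and 1/3 = 1/3
not p = not 2/3 = 0
not not p = not 0 = 1
q and p = 1/3 and 2/3 = 1/3
not not p implies (q and p) = 1 implies 1/3 = 1/3
((p and p) and (q and (q implies p))) and (not not p implies (q and p)) = 1/3 and 1/3 = 1/3
not q = not 1/3 = 0
not not q = not 0 = 1
not not not q = not 1 = 0
(((p and p) and (q and (q implies p))) and (not not p implies (q and p))) or not not not q = 1/3 or 0 = 1/3
not ((((p and p) and (q and (q implies p))) and (not not p implies (q and p))) or not not not q) = not 1/3 = 0

0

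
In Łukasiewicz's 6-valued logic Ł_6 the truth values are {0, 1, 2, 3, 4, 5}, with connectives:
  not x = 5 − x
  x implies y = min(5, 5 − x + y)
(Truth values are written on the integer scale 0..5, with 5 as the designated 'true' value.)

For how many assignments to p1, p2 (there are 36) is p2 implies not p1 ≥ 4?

value 5: 21 assignments (counts)
value 4: 5 assignments (counts)
value 3: 4 assignments
value 2: 3 assignments
value 1: 2 assignments
value 0: 1 assignment
So 26 of the 36 assignments meet the threshold.

26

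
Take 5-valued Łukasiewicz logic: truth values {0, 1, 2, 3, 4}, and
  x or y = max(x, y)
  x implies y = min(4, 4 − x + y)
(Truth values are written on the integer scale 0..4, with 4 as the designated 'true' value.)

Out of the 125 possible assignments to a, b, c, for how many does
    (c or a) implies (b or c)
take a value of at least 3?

value 4: 95 assignments (counts)
value 3: 16 assignments (counts)
value 2: 9 assignments
value 1: 4 assignments
value 0: 1 assignment
So 111 of the 125 assignments meet the threshold.

111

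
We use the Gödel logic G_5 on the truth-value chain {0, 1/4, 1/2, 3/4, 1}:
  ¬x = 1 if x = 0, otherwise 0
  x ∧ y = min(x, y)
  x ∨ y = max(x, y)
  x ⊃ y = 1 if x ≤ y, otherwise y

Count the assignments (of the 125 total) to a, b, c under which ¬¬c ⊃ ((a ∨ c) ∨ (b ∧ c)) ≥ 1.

value 1: 65 assignments (counts)
value 3/4: 30 assignments
value 1/2: 20 assignments
value 1/4: 10 assignments
So 65 of the 125 assignments meet the threshold.

65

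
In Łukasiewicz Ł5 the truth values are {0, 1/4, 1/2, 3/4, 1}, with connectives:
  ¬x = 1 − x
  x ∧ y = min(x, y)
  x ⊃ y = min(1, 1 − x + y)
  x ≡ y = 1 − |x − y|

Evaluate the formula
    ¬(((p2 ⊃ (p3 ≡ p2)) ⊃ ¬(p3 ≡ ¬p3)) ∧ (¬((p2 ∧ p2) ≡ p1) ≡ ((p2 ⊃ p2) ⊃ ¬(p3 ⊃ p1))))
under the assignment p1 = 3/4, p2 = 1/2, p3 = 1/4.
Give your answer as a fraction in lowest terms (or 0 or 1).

1/2

p3 ≡ p2 = 1/4 ≡ 1/2 = 3/4
p2 ⊃ (p3 ≡ p2) = 1/2 ⊃ 3/4 = 1
¬p3 = ¬1/4 = 3/4
p3 ≡ ¬p3 = 1/4 ≡ 3/4 = 1/2
¬(p3 ≡ ¬p3) = ¬1/2 = 1/2
(p2 ⊃ (p3 ≡ p2)) ⊃ ¬(p3 ≡ ¬p3) = 1 ⊃ 1/2 = 1/2
p2 ∧ p2 = 1/2 ∧ 1/2 = 1/2
(p2 ∧ p2) ≡ p1 = 1/2 ≡ 3/4 = 3/4
¬((p2 ∧ p2) ≡ p1) = ¬3/4 = 1/4
p2 ⊃ p2 = 1/2 ⊃ 1/2 = 1
p3 ⊃ p1 = 1/4 ⊃ 3/4 = 1
¬(p3 ⊃ p1) = ¬1 = 0
(p2 ⊃ p2) ⊃ ¬(p3 ⊃ p1) = 1 ⊃ 0 = 0
¬((p2 ∧ p2) ≡ p1) ≡ ((p2 ⊃ p2) ⊃ ¬(p3 ⊃ p1)) = 1/4 ≡ 0 = 3/4
((p2 ⊃ (p3 ≡ p2)) ⊃ ¬(p3 ≡ ¬p3)) ∧ (¬((p2 ∧ p2) ≡ p1) ≡ ((p2 ⊃ p2) ⊃ ¬(p3 ⊃ p1))) = 1/2 ∧ 3/4 = 1/2
¬(((p2 ⊃ (p3 ≡ p2)) ⊃ ¬(p3 ≡ ¬p3)) ∧ (¬((p2 ∧ p2) ≡ p1) ≡ ((p2 ⊃ p2) ⊃ ¬(p3 ⊃ p1)))) = ¬1/2 = 1/2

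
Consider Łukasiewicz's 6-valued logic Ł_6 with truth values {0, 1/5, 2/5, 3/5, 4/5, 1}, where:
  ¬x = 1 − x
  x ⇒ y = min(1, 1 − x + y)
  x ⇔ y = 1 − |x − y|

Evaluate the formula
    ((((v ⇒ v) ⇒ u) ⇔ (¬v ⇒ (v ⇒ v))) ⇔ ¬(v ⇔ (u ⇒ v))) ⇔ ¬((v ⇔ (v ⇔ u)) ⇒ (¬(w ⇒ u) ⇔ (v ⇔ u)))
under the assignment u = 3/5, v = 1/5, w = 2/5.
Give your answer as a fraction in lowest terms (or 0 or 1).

2/5

v ⇒ v = 1/5 ⇒ 1/5 = 1
(v ⇒ v) ⇒ u = 1 ⇒ 3/5 = 3/5
¬v = ¬1/5 = 4/5
v ⇒ v = 1/5 ⇒ 1/5 = 1
¬v ⇒ (v ⇒ v) = 4/5 ⇒ 1 = 1
((v ⇒ v) ⇒ u) ⇔ (¬v ⇒ (v ⇒ v)) = 3/5 ⇔ 1 = 3/5
u ⇒ v = 3/5 ⇒ 1/5 = 3/5
v ⇔ (u ⇒ v) = 1/5 ⇔ 3/5 = 3/5
¬(v ⇔ (u ⇒ v)) = ¬3/5 = 2/5
(((v ⇒ v) ⇒ u) ⇔ (¬v ⇒ (v ⇒ v))) ⇔ ¬(v ⇔ (u ⇒ v)) = 3/5 ⇔ 2/5 = 4/5
v ⇔ u = 1/5 ⇔ 3/5 = 3/5
v ⇔ (v ⇔ u) = 1/5 ⇔ 3/5 = 3/5
w ⇒ u = 2/5 ⇒ 3/5 = 1
¬(w ⇒ u) = ¬1 = 0
v ⇔ u = 1/5 ⇔ 3/5 = 3/5
¬(w ⇒ u) ⇔ (v ⇔ u) = 0 ⇔ 3/5 = 2/5
(v ⇔ (v ⇔ u)) ⇒ (¬(w ⇒ u) ⇔ (v ⇔ u)) = 3/5 ⇒ 2/5 = 4/5
¬((v ⇔ (v ⇔ u)) ⇒ (¬(w ⇒ u) ⇔ (v ⇔ u))) = ¬4/5 = 1/5
((((v ⇒ v) ⇒ u) ⇔ (¬v ⇒ (v ⇒ v))) ⇔ ¬(v ⇔ (u ⇒ v))) ⇔ ¬((v ⇔ (v ⇔ u)) ⇒ (¬(w ⇒ u) ⇔ (v ⇔ u))) = 4/5 ⇔ 1/5 = 2/5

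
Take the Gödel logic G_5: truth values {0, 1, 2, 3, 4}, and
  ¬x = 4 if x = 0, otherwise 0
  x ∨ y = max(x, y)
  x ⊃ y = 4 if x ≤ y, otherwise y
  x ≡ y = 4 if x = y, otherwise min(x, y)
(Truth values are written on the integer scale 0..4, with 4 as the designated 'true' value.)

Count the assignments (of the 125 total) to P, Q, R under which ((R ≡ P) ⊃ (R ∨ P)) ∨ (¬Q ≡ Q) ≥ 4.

105

value 4: 105 assignments (counts)
value 3: 5 assignments
value 2: 5 assignments
value 1: 5 assignments
value 0: 5 assignments
So 105 of the 125 assignments meet the threshold.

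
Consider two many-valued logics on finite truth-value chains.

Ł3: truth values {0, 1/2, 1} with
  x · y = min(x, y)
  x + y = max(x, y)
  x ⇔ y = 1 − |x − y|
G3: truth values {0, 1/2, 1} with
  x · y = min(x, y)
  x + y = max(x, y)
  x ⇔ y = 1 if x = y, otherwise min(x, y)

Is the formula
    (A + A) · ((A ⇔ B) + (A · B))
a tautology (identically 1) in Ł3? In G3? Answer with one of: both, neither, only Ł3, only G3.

neither

In Ł3: at A = 0, B = 0 the value is 0 — not a tautology.
In G3: at A = 0, B = 0 the value is 0 — not a tautology.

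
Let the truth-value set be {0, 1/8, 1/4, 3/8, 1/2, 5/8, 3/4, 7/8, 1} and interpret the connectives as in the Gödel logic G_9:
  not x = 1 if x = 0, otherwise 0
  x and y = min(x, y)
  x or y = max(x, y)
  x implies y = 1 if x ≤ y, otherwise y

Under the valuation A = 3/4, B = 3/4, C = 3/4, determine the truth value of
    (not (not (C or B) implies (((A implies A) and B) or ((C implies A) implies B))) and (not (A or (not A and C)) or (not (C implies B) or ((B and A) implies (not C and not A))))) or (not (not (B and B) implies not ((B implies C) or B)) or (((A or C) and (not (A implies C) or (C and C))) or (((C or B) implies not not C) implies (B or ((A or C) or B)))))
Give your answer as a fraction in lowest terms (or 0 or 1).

3/4

C or B = 3/4 or 3/4 = 3/4
not (C or B) = not 3/4 = 0
A implies A = 3/4 implies 3/4 = 1
(A implies A) and B = 1 and 3/4 = 3/4
C implies A = 3/4 implies 3/4 = 1
(C implies A) implies B = 1 implies 3/4 = 3/4
((A implies A) and B) or ((C implies A) implies B) = 3/4 or 3/4 = 3/4
not (C or B) implies (((A implies A) and B) or ((C implies A) implies B)) = 0 implies 3/4 = 1
not (not (C or B) implies (((A implies A) and B) or ((C implies A) implies B))) = not 1 = 0
not A = not 3/4 = 0
not A and C = 0 and 3/4 = 0
A or (not A and C) = 3/4 or 0 = 3/4
not (A or (not A and C)) = not 3/4 = 0
C implies B = 3/4 implies 3/4 = 1
not (C implies B) = not 1 = 0
B and A = 3/4 and 3/4 = 3/4
not C = not 3/4 = 0
not A = not 3/4 = 0
not C and not A = 0 and 0 = 0
(B and A) implies (not C and not A) = 3/4 implies 0 = 0
not (C implies B) or ((B and A) implies (not C and not A)) = 0 or 0 = 0
not (A or (not A and C)) or (not (C implies B) or ((B and A) implies (not C and not A))) = 0 or 0 = 0
not (not (C or B) implies (((A implies A) and B) or ((C implies A) implies B))) and (not (A or (not A and C)) or (not (C implies B) or ((B and A) implies (not C and not A)))) = 0 and 0 = 0
B and B = 3/4 and 3/4 = 3/4
not (B and B) = not 3/4 = 0
B implies C = 3/4 implies 3/4 = 1
(B implies C) or B = 1 or 3/4 = 1
not ((B implies C) or B) = not 1 = 0
not (B and B) implies not ((B implies C) or B) = 0 implies 0 = 1
not (not (B and B) implies not ((B implies C) or B)) = not 1 = 0
A or C = 3/4 or 3/4 = 3/4
A implies C = 3/4 implies 3/4 = 1
not (A implies C) = not 1 = 0
C and C = 3/4 and 3/4 = 3/4
not (A implies C) or (C and C) = 0 or 3/4 = 3/4
(A or C) and (not (A implies C) or (C and C)) = 3/4 and 3/4 = 3/4
C or B = 3/4 or 3/4 = 3/4
not C = not 3/4 = 0
not not C = not 0 = 1
(C or B) implies not not C = 3/4 implies 1 = 1
A or C = 3/4 or 3/4 = 3/4
(A or C) or B = 3/4 or 3/4 = 3/4
B or ((A or C) or B) = 3/4 or 3/4 = 3/4
((C or B) implies not not C) implies (B or ((A or C) or B)) = 1 implies 3/4 = 3/4
((A or C) and (not (A implies C) or (C and C))) or (((C or B) implies not not C) implies (B or ((A or C) or B))) = 3/4 or 3/4 = 3/4
not (not (B and B) implies not ((B implies C) or B)) or (((A or C) and (not (A implies C) or (C and C))) or (((C or B) implies not not C) implies (B or ((A or C) or B)))) = 0 or 3/4 = 3/4
(not (not (C or B) implies (((A implies A) and B) or ((C implies A) implies B))) and (not (A or (not A and C)) or (not (C implies B) or ((B and A) implies (not C and not A))))) or (not (not (B and B) implies not ((B implies C) or B)) or (((A or C) and (not (A implies C) or (C and C))) or (((C or B) implies not not C) implies (B or ((A or C) or B))))) = 0 or 3/4 = 3/4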